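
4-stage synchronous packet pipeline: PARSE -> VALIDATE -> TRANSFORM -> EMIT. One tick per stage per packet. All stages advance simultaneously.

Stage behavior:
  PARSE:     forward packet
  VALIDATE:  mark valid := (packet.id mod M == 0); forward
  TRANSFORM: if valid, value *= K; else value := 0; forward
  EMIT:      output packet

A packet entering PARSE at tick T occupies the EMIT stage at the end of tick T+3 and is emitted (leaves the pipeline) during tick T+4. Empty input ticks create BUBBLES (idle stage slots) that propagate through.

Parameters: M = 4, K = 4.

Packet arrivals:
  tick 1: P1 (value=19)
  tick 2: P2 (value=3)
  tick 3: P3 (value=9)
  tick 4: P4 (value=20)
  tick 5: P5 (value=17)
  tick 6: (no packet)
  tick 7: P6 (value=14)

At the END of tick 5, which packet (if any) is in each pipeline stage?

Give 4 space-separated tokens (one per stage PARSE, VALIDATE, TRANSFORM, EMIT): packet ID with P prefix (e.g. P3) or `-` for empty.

Tick 1: [PARSE:P1(v=19,ok=F), VALIDATE:-, TRANSFORM:-, EMIT:-] out:-; in:P1
Tick 2: [PARSE:P2(v=3,ok=F), VALIDATE:P1(v=19,ok=F), TRANSFORM:-, EMIT:-] out:-; in:P2
Tick 3: [PARSE:P3(v=9,ok=F), VALIDATE:P2(v=3,ok=F), TRANSFORM:P1(v=0,ok=F), EMIT:-] out:-; in:P3
Tick 4: [PARSE:P4(v=20,ok=F), VALIDATE:P3(v=9,ok=F), TRANSFORM:P2(v=0,ok=F), EMIT:P1(v=0,ok=F)] out:-; in:P4
Tick 5: [PARSE:P5(v=17,ok=F), VALIDATE:P4(v=20,ok=T), TRANSFORM:P3(v=0,ok=F), EMIT:P2(v=0,ok=F)] out:P1(v=0); in:P5
At end of tick 5: ['P5', 'P4', 'P3', 'P2']

Answer: P5 P4 P3 P2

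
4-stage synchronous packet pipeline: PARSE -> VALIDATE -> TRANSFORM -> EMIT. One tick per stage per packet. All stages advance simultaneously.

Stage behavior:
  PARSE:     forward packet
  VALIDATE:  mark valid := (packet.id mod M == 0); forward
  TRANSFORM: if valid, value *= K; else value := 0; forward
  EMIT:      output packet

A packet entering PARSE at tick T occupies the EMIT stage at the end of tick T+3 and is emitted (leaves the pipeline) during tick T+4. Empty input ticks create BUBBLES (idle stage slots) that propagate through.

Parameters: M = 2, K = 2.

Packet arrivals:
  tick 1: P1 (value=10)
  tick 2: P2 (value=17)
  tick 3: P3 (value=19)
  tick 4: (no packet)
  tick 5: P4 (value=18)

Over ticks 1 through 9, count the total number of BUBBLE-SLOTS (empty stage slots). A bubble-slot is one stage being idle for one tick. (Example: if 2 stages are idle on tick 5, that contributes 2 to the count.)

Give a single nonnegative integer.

Answer: 20

Derivation:
Tick 1: [PARSE:P1(v=10,ok=F), VALIDATE:-, TRANSFORM:-, EMIT:-] out:-; bubbles=3
Tick 2: [PARSE:P2(v=17,ok=F), VALIDATE:P1(v=10,ok=F), TRANSFORM:-, EMIT:-] out:-; bubbles=2
Tick 3: [PARSE:P3(v=19,ok=F), VALIDATE:P2(v=17,ok=T), TRANSFORM:P1(v=0,ok=F), EMIT:-] out:-; bubbles=1
Tick 4: [PARSE:-, VALIDATE:P3(v=19,ok=F), TRANSFORM:P2(v=34,ok=T), EMIT:P1(v=0,ok=F)] out:-; bubbles=1
Tick 5: [PARSE:P4(v=18,ok=F), VALIDATE:-, TRANSFORM:P3(v=0,ok=F), EMIT:P2(v=34,ok=T)] out:P1(v=0); bubbles=1
Tick 6: [PARSE:-, VALIDATE:P4(v=18,ok=T), TRANSFORM:-, EMIT:P3(v=0,ok=F)] out:P2(v=34); bubbles=2
Tick 7: [PARSE:-, VALIDATE:-, TRANSFORM:P4(v=36,ok=T), EMIT:-] out:P3(v=0); bubbles=3
Tick 8: [PARSE:-, VALIDATE:-, TRANSFORM:-, EMIT:P4(v=36,ok=T)] out:-; bubbles=3
Tick 9: [PARSE:-, VALIDATE:-, TRANSFORM:-, EMIT:-] out:P4(v=36); bubbles=4
Total bubble-slots: 20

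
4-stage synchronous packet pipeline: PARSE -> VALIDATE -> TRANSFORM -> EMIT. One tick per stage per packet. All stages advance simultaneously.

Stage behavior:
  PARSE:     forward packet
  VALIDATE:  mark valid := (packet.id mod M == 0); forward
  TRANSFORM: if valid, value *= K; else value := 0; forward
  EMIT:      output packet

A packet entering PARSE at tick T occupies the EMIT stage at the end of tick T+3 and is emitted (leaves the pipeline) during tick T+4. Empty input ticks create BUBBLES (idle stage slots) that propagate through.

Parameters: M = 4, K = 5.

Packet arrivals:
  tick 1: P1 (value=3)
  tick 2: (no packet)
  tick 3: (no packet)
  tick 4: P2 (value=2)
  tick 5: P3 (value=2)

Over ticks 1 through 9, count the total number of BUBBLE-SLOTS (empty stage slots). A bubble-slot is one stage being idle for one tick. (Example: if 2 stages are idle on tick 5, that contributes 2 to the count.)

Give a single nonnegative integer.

Answer: 24

Derivation:
Tick 1: [PARSE:P1(v=3,ok=F), VALIDATE:-, TRANSFORM:-, EMIT:-] out:-; bubbles=3
Tick 2: [PARSE:-, VALIDATE:P1(v=3,ok=F), TRANSFORM:-, EMIT:-] out:-; bubbles=3
Tick 3: [PARSE:-, VALIDATE:-, TRANSFORM:P1(v=0,ok=F), EMIT:-] out:-; bubbles=3
Tick 4: [PARSE:P2(v=2,ok=F), VALIDATE:-, TRANSFORM:-, EMIT:P1(v=0,ok=F)] out:-; bubbles=2
Tick 5: [PARSE:P3(v=2,ok=F), VALIDATE:P2(v=2,ok=F), TRANSFORM:-, EMIT:-] out:P1(v=0); bubbles=2
Tick 6: [PARSE:-, VALIDATE:P3(v=2,ok=F), TRANSFORM:P2(v=0,ok=F), EMIT:-] out:-; bubbles=2
Tick 7: [PARSE:-, VALIDATE:-, TRANSFORM:P3(v=0,ok=F), EMIT:P2(v=0,ok=F)] out:-; bubbles=2
Tick 8: [PARSE:-, VALIDATE:-, TRANSFORM:-, EMIT:P3(v=0,ok=F)] out:P2(v=0); bubbles=3
Tick 9: [PARSE:-, VALIDATE:-, TRANSFORM:-, EMIT:-] out:P3(v=0); bubbles=4
Total bubble-slots: 24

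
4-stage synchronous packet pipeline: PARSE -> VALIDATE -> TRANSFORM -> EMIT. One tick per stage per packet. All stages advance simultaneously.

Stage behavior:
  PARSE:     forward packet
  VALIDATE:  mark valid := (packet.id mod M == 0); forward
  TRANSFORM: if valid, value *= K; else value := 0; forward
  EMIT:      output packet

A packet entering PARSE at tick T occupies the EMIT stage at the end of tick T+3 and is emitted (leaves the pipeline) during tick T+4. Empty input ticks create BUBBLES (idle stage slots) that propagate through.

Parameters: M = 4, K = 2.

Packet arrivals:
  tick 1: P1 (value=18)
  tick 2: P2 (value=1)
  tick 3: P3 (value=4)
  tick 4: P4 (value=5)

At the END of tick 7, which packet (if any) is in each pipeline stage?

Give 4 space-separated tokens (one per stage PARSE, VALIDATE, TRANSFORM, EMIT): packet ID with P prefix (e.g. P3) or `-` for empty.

Tick 1: [PARSE:P1(v=18,ok=F), VALIDATE:-, TRANSFORM:-, EMIT:-] out:-; in:P1
Tick 2: [PARSE:P2(v=1,ok=F), VALIDATE:P1(v=18,ok=F), TRANSFORM:-, EMIT:-] out:-; in:P2
Tick 3: [PARSE:P3(v=4,ok=F), VALIDATE:P2(v=1,ok=F), TRANSFORM:P1(v=0,ok=F), EMIT:-] out:-; in:P3
Tick 4: [PARSE:P4(v=5,ok=F), VALIDATE:P3(v=4,ok=F), TRANSFORM:P2(v=0,ok=F), EMIT:P1(v=0,ok=F)] out:-; in:P4
Tick 5: [PARSE:-, VALIDATE:P4(v=5,ok=T), TRANSFORM:P3(v=0,ok=F), EMIT:P2(v=0,ok=F)] out:P1(v=0); in:-
Tick 6: [PARSE:-, VALIDATE:-, TRANSFORM:P4(v=10,ok=T), EMIT:P3(v=0,ok=F)] out:P2(v=0); in:-
Tick 7: [PARSE:-, VALIDATE:-, TRANSFORM:-, EMIT:P4(v=10,ok=T)] out:P3(v=0); in:-
At end of tick 7: ['-', '-', '-', 'P4']

Answer: - - - P4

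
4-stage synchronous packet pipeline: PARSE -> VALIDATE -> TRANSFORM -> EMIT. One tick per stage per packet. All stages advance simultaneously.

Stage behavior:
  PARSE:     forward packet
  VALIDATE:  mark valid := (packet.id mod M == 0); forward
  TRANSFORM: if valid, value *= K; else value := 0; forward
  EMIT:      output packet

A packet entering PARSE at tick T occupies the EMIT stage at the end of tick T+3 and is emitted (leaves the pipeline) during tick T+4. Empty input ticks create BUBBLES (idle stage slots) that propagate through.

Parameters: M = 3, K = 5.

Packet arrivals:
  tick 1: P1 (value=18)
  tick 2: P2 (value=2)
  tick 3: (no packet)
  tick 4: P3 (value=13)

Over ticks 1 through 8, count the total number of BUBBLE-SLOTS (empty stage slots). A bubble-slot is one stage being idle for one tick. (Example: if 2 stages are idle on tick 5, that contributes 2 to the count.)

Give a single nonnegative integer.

Answer: 20

Derivation:
Tick 1: [PARSE:P1(v=18,ok=F), VALIDATE:-, TRANSFORM:-, EMIT:-] out:-; bubbles=3
Tick 2: [PARSE:P2(v=2,ok=F), VALIDATE:P1(v=18,ok=F), TRANSFORM:-, EMIT:-] out:-; bubbles=2
Tick 3: [PARSE:-, VALIDATE:P2(v=2,ok=F), TRANSFORM:P1(v=0,ok=F), EMIT:-] out:-; bubbles=2
Tick 4: [PARSE:P3(v=13,ok=F), VALIDATE:-, TRANSFORM:P2(v=0,ok=F), EMIT:P1(v=0,ok=F)] out:-; bubbles=1
Tick 5: [PARSE:-, VALIDATE:P3(v=13,ok=T), TRANSFORM:-, EMIT:P2(v=0,ok=F)] out:P1(v=0); bubbles=2
Tick 6: [PARSE:-, VALIDATE:-, TRANSFORM:P3(v=65,ok=T), EMIT:-] out:P2(v=0); bubbles=3
Tick 7: [PARSE:-, VALIDATE:-, TRANSFORM:-, EMIT:P3(v=65,ok=T)] out:-; bubbles=3
Tick 8: [PARSE:-, VALIDATE:-, TRANSFORM:-, EMIT:-] out:P3(v=65); bubbles=4
Total bubble-slots: 20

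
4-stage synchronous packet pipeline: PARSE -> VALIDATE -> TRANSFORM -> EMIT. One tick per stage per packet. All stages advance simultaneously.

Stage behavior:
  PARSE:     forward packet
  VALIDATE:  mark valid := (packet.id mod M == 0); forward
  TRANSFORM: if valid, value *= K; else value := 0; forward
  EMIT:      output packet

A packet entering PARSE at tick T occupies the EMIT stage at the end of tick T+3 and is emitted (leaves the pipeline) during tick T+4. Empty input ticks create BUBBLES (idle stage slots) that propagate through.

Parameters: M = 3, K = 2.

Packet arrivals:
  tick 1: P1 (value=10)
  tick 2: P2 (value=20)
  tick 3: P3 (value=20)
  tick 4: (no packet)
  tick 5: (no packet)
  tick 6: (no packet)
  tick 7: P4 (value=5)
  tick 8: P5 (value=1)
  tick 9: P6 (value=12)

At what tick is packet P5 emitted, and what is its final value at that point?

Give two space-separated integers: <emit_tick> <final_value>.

Answer: 12 0

Derivation:
Tick 1: [PARSE:P1(v=10,ok=F), VALIDATE:-, TRANSFORM:-, EMIT:-] out:-; in:P1
Tick 2: [PARSE:P2(v=20,ok=F), VALIDATE:P1(v=10,ok=F), TRANSFORM:-, EMIT:-] out:-; in:P2
Tick 3: [PARSE:P3(v=20,ok=F), VALIDATE:P2(v=20,ok=F), TRANSFORM:P1(v=0,ok=F), EMIT:-] out:-; in:P3
Tick 4: [PARSE:-, VALIDATE:P3(v=20,ok=T), TRANSFORM:P2(v=0,ok=F), EMIT:P1(v=0,ok=F)] out:-; in:-
Tick 5: [PARSE:-, VALIDATE:-, TRANSFORM:P3(v=40,ok=T), EMIT:P2(v=0,ok=F)] out:P1(v=0); in:-
Tick 6: [PARSE:-, VALIDATE:-, TRANSFORM:-, EMIT:P3(v=40,ok=T)] out:P2(v=0); in:-
Tick 7: [PARSE:P4(v=5,ok=F), VALIDATE:-, TRANSFORM:-, EMIT:-] out:P3(v=40); in:P4
Tick 8: [PARSE:P5(v=1,ok=F), VALIDATE:P4(v=5,ok=F), TRANSFORM:-, EMIT:-] out:-; in:P5
Tick 9: [PARSE:P6(v=12,ok=F), VALIDATE:P5(v=1,ok=F), TRANSFORM:P4(v=0,ok=F), EMIT:-] out:-; in:P6
Tick 10: [PARSE:-, VALIDATE:P6(v=12,ok=T), TRANSFORM:P5(v=0,ok=F), EMIT:P4(v=0,ok=F)] out:-; in:-
Tick 11: [PARSE:-, VALIDATE:-, TRANSFORM:P6(v=24,ok=T), EMIT:P5(v=0,ok=F)] out:P4(v=0); in:-
Tick 12: [PARSE:-, VALIDATE:-, TRANSFORM:-, EMIT:P6(v=24,ok=T)] out:P5(v=0); in:-
Tick 13: [PARSE:-, VALIDATE:-, TRANSFORM:-, EMIT:-] out:P6(v=24); in:-
P5: arrives tick 8, valid=False (id=5, id%3=2), emit tick 12, final value 0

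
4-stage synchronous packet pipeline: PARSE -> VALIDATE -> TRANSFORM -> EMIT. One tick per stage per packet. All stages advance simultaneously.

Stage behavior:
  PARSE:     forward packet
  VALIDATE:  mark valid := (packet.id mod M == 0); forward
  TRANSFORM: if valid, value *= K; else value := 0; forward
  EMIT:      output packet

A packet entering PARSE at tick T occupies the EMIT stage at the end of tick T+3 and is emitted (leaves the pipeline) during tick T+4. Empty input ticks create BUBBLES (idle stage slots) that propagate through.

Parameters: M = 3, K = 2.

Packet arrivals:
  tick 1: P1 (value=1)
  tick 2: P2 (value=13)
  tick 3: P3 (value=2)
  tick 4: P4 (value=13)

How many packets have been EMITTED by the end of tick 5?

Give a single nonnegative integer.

Tick 1: [PARSE:P1(v=1,ok=F), VALIDATE:-, TRANSFORM:-, EMIT:-] out:-; in:P1
Tick 2: [PARSE:P2(v=13,ok=F), VALIDATE:P1(v=1,ok=F), TRANSFORM:-, EMIT:-] out:-; in:P2
Tick 3: [PARSE:P3(v=2,ok=F), VALIDATE:P2(v=13,ok=F), TRANSFORM:P1(v=0,ok=F), EMIT:-] out:-; in:P3
Tick 4: [PARSE:P4(v=13,ok=F), VALIDATE:P3(v=2,ok=T), TRANSFORM:P2(v=0,ok=F), EMIT:P1(v=0,ok=F)] out:-; in:P4
Tick 5: [PARSE:-, VALIDATE:P4(v=13,ok=F), TRANSFORM:P3(v=4,ok=T), EMIT:P2(v=0,ok=F)] out:P1(v=0); in:-
Emitted by tick 5: ['P1']

Answer: 1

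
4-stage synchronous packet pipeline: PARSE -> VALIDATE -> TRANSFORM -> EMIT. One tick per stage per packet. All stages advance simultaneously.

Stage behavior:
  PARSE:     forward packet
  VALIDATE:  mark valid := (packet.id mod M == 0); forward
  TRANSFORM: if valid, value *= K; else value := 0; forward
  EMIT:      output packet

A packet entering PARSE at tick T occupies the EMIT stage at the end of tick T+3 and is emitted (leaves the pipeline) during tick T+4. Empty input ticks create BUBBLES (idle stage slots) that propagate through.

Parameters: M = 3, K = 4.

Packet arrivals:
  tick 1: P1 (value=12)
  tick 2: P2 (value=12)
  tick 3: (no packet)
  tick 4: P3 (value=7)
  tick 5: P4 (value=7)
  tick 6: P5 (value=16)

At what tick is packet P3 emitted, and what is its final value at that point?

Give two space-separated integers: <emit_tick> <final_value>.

Tick 1: [PARSE:P1(v=12,ok=F), VALIDATE:-, TRANSFORM:-, EMIT:-] out:-; in:P1
Tick 2: [PARSE:P2(v=12,ok=F), VALIDATE:P1(v=12,ok=F), TRANSFORM:-, EMIT:-] out:-; in:P2
Tick 3: [PARSE:-, VALIDATE:P2(v=12,ok=F), TRANSFORM:P1(v=0,ok=F), EMIT:-] out:-; in:-
Tick 4: [PARSE:P3(v=7,ok=F), VALIDATE:-, TRANSFORM:P2(v=0,ok=F), EMIT:P1(v=0,ok=F)] out:-; in:P3
Tick 5: [PARSE:P4(v=7,ok=F), VALIDATE:P3(v=7,ok=T), TRANSFORM:-, EMIT:P2(v=0,ok=F)] out:P1(v=0); in:P4
Tick 6: [PARSE:P5(v=16,ok=F), VALIDATE:P4(v=7,ok=F), TRANSFORM:P3(v=28,ok=T), EMIT:-] out:P2(v=0); in:P5
Tick 7: [PARSE:-, VALIDATE:P5(v=16,ok=F), TRANSFORM:P4(v=0,ok=F), EMIT:P3(v=28,ok=T)] out:-; in:-
Tick 8: [PARSE:-, VALIDATE:-, TRANSFORM:P5(v=0,ok=F), EMIT:P4(v=0,ok=F)] out:P3(v=28); in:-
Tick 9: [PARSE:-, VALIDATE:-, TRANSFORM:-, EMIT:P5(v=0,ok=F)] out:P4(v=0); in:-
Tick 10: [PARSE:-, VALIDATE:-, TRANSFORM:-, EMIT:-] out:P5(v=0); in:-
P3: arrives tick 4, valid=True (id=3, id%3=0), emit tick 8, final value 28

Answer: 8 28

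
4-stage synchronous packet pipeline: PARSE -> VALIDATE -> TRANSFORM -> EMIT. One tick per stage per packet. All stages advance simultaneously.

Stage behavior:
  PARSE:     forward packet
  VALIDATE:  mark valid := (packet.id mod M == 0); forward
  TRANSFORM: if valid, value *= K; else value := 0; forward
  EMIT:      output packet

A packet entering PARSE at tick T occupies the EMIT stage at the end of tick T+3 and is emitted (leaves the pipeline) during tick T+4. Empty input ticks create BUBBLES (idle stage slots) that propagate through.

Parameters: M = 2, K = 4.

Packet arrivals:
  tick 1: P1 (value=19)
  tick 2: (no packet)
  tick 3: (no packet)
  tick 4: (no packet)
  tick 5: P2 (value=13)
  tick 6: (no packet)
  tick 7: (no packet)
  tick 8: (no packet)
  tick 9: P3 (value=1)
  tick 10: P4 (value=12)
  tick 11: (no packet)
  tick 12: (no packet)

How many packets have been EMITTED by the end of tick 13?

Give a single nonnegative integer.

Answer: 3

Derivation:
Tick 1: [PARSE:P1(v=19,ok=F), VALIDATE:-, TRANSFORM:-, EMIT:-] out:-; in:P1
Tick 2: [PARSE:-, VALIDATE:P1(v=19,ok=F), TRANSFORM:-, EMIT:-] out:-; in:-
Tick 3: [PARSE:-, VALIDATE:-, TRANSFORM:P1(v=0,ok=F), EMIT:-] out:-; in:-
Tick 4: [PARSE:-, VALIDATE:-, TRANSFORM:-, EMIT:P1(v=0,ok=F)] out:-; in:-
Tick 5: [PARSE:P2(v=13,ok=F), VALIDATE:-, TRANSFORM:-, EMIT:-] out:P1(v=0); in:P2
Tick 6: [PARSE:-, VALIDATE:P2(v=13,ok=T), TRANSFORM:-, EMIT:-] out:-; in:-
Tick 7: [PARSE:-, VALIDATE:-, TRANSFORM:P2(v=52,ok=T), EMIT:-] out:-; in:-
Tick 8: [PARSE:-, VALIDATE:-, TRANSFORM:-, EMIT:P2(v=52,ok=T)] out:-; in:-
Tick 9: [PARSE:P3(v=1,ok=F), VALIDATE:-, TRANSFORM:-, EMIT:-] out:P2(v=52); in:P3
Tick 10: [PARSE:P4(v=12,ok=F), VALIDATE:P3(v=1,ok=F), TRANSFORM:-, EMIT:-] out:-; in:P4
Tick 11: [PARSE:-, VALIDATE:P4(v=12,ok=T), TRANSFORM:P3(v=0,ok=F), EMIT:-] out:-; in:-
Tick 12: [PARSE:-, VALIDATE:-, TRANSFORM:P4(v=48,ok=T), EMIT:P3(v=0,ok=F)] out:-; in:-
Tick 13: [PARSE:-, VALIDATE:-, TRANSFORM:-, EMIT:P4(v=48,ok=T)] out:P3(v=0); in:-
Emitted by tick 13: ['P1', 'P2', 'P3']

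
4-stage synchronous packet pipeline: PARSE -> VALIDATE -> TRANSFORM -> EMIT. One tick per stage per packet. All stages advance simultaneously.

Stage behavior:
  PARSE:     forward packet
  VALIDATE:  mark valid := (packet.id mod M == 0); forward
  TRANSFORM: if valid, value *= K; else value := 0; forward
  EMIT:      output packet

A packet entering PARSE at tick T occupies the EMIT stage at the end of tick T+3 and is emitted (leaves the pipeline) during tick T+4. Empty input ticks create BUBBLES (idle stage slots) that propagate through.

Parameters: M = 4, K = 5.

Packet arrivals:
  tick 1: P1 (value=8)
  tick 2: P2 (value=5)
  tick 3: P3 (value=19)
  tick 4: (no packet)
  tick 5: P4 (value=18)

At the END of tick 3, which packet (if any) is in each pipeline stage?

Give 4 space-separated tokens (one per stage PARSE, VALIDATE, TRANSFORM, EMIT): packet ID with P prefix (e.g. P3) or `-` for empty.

Answer: P3 P2 P1 -

Derivation:
Tick 1: [PARSE:P1(v=8,ok=F), VALIDATE:-, TRANSFORM:-, EMIT:-] out:-; in:P1
Tick 2: [PARSE:P2(v=5,ok=F), VALIDATE:P1(v=8,ok=F), TRANSFORM:-, EMIT:-] out:-; in:P2
Tick 3: [PARSE:P3(v=19,ok=F), VALIDATE:P2(v=5,ok=F), TRANSFORM:P1(v=0,ok=F), EMIT:-] out:-; in:P3
At end of tick 3: ['P3', 'P2', 'P1', '-']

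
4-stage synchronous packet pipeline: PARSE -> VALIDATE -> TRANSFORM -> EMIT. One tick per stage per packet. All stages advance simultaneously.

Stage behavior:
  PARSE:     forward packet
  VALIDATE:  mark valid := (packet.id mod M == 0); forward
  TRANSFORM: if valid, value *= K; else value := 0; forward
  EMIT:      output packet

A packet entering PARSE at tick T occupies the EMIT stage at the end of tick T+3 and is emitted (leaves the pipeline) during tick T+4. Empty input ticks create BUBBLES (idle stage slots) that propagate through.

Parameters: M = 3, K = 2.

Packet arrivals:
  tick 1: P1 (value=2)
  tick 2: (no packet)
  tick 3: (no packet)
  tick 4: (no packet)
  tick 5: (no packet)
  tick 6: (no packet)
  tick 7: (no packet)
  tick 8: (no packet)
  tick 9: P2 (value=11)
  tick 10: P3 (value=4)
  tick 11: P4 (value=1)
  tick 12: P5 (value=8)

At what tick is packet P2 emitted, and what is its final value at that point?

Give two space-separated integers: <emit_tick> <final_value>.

Tick 1: [PARSE:P1(v=2,ok=F), VALIDATE:-, TRANSFORM:-, EMIT:-] out:-; in:P1
Tick 2: [PARSE:-, VALIDATE:P1(v=2,ok=F), TRANSFORM:-, EMIT:-] out:-; in:-
Tick 3: [PARSE:-, VALIDATE:-, TRANSFORM:P1(v=0,ok=F), EMIT:-] out:-; in:-
Tick 4: [PARSE:-, VALIDATE:-, TRANSFORM:-, EMIT:P1(v=0,ok=F)] out:-; in:-
Tick 5: [PARSE:-, VALIDATE:-, TRANSFORM:-, EMIT:-] out:P1(v=0); in:-
Tick 6: [PARSE:-, VALIDATE:-, TRANSFORM:-, EMIT:-] out:-; in:-
Tick 7: [PARSE:-, VALIDATE:-, TRANSFORM:-, EMIT:-] out:-; in:-
Tick 8: [PARSE:-, VALIDATE:-, TRANSFORM:-, EMIT:-] out:-; in:-
Tick 9: [PARSE:P2(v=11,ok=F), VALIDATE:-, TRANSFORM:-, EMIT:-] out:-; in:P2
Tick 10: [PARSE:P3(v=4,ok=F), VALIDATE:P2(v=11,ok=F), TRANSFORM:-, EMIT:-] out:-; in:P3
Tick 11: [PARSE:P4(v=1,ok=F), VALIDATE:P3(v=4,ok=T), TRANSFORM:P2(v=0,ok=F), EMIT:-] out:-; in:P4
Tick 12: [PARSE:P5(v=8,ok=F), VALIDATE:P4(v=1,ok=F), TRANSFORM:P3(v=8,ok=T), EMIT:P2(v=0,ok=F)] out:-; in:P5
Tick 13: [PARSE:-, VALIDATE:P5(v=8,ok=F), TRANSFORM:P4(v=0,ok=F), EMIT:P3(v=8,ok=T)] out:P2(v=0); in:-
Tick 14: [PARSE:-, VALIDATE:-, TRANSFORM:P5(v=0,ok=F), EMIT:P4(v=0,ok=F)] out:P3(v=8); in:-
Tick 15: [PARSE:-, VALIDATE:-, TRANSFORM:-, EMIT:P5(v=0,ok=F)] out:P4(v=0); in:-
Tick 16: [PARSE:-, VALIDATE:-, TRANSFORM:-, EMIT:-] out:P5(v=0); in:-
P2: arrives tick 9, valid=False (id=2, id%3=2), emit tick 13, final value 0

Answer: 13 0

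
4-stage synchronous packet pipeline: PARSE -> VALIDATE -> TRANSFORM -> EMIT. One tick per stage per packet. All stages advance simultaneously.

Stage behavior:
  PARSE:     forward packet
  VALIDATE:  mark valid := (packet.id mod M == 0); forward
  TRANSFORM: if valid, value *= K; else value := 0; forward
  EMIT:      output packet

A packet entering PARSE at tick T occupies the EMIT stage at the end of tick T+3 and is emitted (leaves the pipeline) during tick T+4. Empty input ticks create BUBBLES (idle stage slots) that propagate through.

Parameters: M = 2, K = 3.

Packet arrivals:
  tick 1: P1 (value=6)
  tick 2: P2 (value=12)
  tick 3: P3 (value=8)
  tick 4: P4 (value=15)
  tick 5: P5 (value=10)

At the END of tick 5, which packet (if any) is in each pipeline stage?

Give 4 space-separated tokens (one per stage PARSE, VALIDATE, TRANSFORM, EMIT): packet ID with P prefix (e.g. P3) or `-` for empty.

Answer: P5 P4 P3 P2

Derivation:
Tick 1: [PARSE:P1(v=6,ok=F), VALIDATE:-, TRANSFORM:-, EMIT:-] out:-; in:P1
Tick 2: [PARSE:P2(v=12,ok=F), VALIDATE:P1(v=6,ok=F), TRANSFORM:-, EMIT:-] out:-; in:P2
Tick 3: [PARSE:P3(v=8,ok=F), VALIDATE:P2(v=12,ok=T), TRANSFORM:P1(v=0,ok=F), EMIT:-] out:-; in:P3
Tick 4: [PARSE:P4(v=15,ok=F), VALIDATE:P3(v=8,ok=F), TRANSFORM:P2(v=36,ok=T), EMIT:P1(v=0,ok=F)] out:-; in:P4
Tick 5: [PARSE:P5(v=10,ok=F), VALIDATE:P4(v=15,ok=T), TRANSFORM:P3(v=0,ok=F), EMIT:P2(v=36,ok=T)] out:P1(v=0); in:P5
At end of tick 5: ['P5', 'P4', 'P3', 'P2']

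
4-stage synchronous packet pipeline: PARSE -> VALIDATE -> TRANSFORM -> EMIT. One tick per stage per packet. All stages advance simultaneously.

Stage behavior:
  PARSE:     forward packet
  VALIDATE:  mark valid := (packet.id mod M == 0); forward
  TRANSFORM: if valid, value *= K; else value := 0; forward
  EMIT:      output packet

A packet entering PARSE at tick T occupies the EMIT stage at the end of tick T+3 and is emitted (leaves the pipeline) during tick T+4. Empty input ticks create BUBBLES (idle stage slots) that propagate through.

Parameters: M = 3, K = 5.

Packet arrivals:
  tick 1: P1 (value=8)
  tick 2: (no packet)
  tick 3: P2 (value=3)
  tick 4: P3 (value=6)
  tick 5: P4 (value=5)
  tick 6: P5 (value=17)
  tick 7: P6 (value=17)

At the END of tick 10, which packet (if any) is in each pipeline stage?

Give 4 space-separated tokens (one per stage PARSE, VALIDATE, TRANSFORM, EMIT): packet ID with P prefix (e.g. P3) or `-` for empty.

Answer: - - - P6

Derivation:
Tick 1: [PARSE:P1(v=8,ok=F), VALIDATE:-, TRANSFORM:-, EMIT:-] out:-; in:P1
Tick 2: [PARSE:-, VALIDATE:P1(v=8,ok=F), TRANSFORM:-, EMIT:-] out:-; in:-
Tick 3: [PARSE:P2(v=3,ok=F), VALIDATE:-, TRANSFORM:P1(v=0,ok=F), EMIT:-] out:-; in:P2
Tick 4: [PARSE:P3(v=6,ok=F), VALIDATE:P2(v=3,ok=F), TRANSFORM:-, EMIT:P1(v=0,ok=F)] out:-; in:P3
Tick 5: [PARSE:P4(v=5,ok=F), VALIDATE:P3(v=6,ok=T), TRANSFORM:P2(v=0,ok=F), EMIT:-] out:P1(v=0); in:P4
Tick 6: [PARSE:P5(v=17,ok=F), VALIDATE:P4(v=5,ok=F), TRANSFORM:P3(v=30,ok=T), EMIT:P2(v=0,ok=F)] out:-; in:P5
Tick 7: [PARSE:P6(v=17,ok=F), VALIDATE:P5(v=17,ok=F), TRANSFORM:P4(v=0,ok=F), EMIT:P3(v=30,ok=T)] out:P2(v=0); in:P6
Tick 8: [PARSE:-, VALIDATE:P6(v=17,ok=T), TRANSFORM:P5(v=0,ok=F), EMIT:P4(v=0,ok=F)] out:P3(v=30); in:-
Tick 9: [PARSE:-, VALIDATE:-, TRANSFORM:P6(v=85,ok=T), EMIT:P5(v=0,ok=F)] out:P4(v=0); in:-
Tick 10: [PARSE:-, VALIDATE:-, TRANSFORM:-, EMIT:P6(v=85,ok=T)] out:P5(v=0); in:-
At end of tick 10: ['-', '-', '-', 'P6']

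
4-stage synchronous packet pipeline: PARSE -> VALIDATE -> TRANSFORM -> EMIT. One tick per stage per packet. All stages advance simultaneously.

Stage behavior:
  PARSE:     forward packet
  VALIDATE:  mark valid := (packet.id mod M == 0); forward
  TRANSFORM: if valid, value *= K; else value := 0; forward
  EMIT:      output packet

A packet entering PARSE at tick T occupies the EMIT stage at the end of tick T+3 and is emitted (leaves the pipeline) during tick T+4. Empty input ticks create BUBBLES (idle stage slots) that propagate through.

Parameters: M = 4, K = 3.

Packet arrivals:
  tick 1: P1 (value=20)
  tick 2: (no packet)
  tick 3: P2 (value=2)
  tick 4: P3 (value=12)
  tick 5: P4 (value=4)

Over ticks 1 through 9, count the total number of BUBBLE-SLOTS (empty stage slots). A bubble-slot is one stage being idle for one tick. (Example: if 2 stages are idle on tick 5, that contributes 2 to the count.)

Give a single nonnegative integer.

Answer: 20

Derivation:
Tick 1: [PARSE:P1(v=20,ok=F), VALIDATE:-, TRANSFORM:-, EMIT:-] out:-; bubbles=3
Tick 2: [PARSE:-, VALIDATE:P1(v=20,ok=F), TRANSFORM:-, EMIT:-] out:-; bubbles=3
Tick 3: [PARSE:P2(v=2,ok=F), VALIDATE:-, TRANSFORM:P1(v=0,ok=F), EMIT:-] out:-; bubbles=2
Tick 4: [PARSE:P3(v=12,ok=F), VALIDATE:P2(v=2,ok=F), TRANSFORM:-, EMIT:P1(v=0,ok=F)] out:-; bubbles=1
Tick 5: [PARSE:P4(v=4,ok=F), VALIDATE:P3(v=12,ok=F), TRANSFORM:P2(v=0,ok=F), EMIT:-] out:P1(v=0); bubbles=1
Tick 6: [PARSE:-, VALIDATE:P4(v=4,ok=T), TRANSFORM:P3(v=0,ok=F), EMIT:P2(v=0,ok=F)] out:-; bubbles=1
Tick 7: [PARSE:-, VALIDATE:-, TRANSFORM:P4(v=12,ok=T), EMIT:P3(v=0,ok=F)] out:P2(v=0); bubbles=2
Tick 8: [PARSE:-, VALIDATE:-, TRANSFORM:-, EMIT:P4(v=12,ok=T)] out:P3(v=0); bubbles=3
Tick 9: [PARSE:-, VALIDATE:-, TRANSFORM:-, EMIT:-] out:P4(v=12); bubbles=4
Total bubble-slots: 20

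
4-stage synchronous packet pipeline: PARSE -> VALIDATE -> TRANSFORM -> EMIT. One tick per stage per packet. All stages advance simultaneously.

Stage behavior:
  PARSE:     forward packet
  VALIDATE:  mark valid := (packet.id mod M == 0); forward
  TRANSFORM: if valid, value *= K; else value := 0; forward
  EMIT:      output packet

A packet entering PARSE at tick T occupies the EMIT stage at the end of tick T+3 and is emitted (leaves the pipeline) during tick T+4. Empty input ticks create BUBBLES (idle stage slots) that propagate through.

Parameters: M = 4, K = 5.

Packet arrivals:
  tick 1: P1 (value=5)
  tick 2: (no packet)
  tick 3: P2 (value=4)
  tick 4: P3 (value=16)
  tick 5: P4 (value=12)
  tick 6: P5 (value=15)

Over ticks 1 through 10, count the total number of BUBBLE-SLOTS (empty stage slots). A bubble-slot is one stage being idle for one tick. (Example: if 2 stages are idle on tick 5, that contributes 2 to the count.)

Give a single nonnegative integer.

Answer: 20

Derivation:
Tick 1: [PARSE:P1(v=5,ok=F), VALIDATE:-, TRANSFORM:-, EMIT:-] out:-; bubbles=3
Tick 2: [PARSE:-, VALIDATE:P1(v=5,ok=F), TRANSFORM:-, EMIT:-] out:-; bubbles=3
Tick 3: [PARSE:P2(v=4,ok=F), VALIDATE:-, TRANSFORM:P1(v=0,ok=F), EMIT:-] out:-; bubbles=2
Tick 4: [PARSE:P3(v=16,ok=F), VALIDATE:P2(v=4,ok=F), TRANSFORM:-, EMIT:P1(v=0,ok=F)] out:-; bubbles=1
Tick 5: [PARSE:P4(v=12,ok=F), VALIDATE:P3(v=16,ok=F), TRANSFORM:P2(v=0,ok=F), EMIT:-] out:P1(v=0); bubbles=1
Tick 6: [PARSE:P5(v=15,ok=F), VALIDATE:P4(v=12,ok=T), TRANSFORM:P3(v=0,ok=F), EMIT:P2(v=0,ok=F)] out:-; bubbles=0
Tick 7: [PARSE:-, VALIDATE:P5(v=15,ok=F), TRANSFORM:P4(v=60,ok=T), EMIT:P3(v=0,ok=F)] out:P2(v=0); bubbles=1
Tick 8: [PARSE:-, VALIDATE:-, TRANSFORM:P5(v=0,ok=F), EMIT:P4(v=60,ok=T)] out:P3(v=0); bubbles=2
Tick 9: [PARSE:-, VALIDATE:-, TRANSFORM:-, EMIT:P5(v=0,ok=F)] out:P4(v=60); bubbles=3
Tick 10: [PARSE:-, VALIDATE:-, TRANSFORM:-, EMIT:-] out:P5(v=0); bubbles=4
Total bubble-slots: 20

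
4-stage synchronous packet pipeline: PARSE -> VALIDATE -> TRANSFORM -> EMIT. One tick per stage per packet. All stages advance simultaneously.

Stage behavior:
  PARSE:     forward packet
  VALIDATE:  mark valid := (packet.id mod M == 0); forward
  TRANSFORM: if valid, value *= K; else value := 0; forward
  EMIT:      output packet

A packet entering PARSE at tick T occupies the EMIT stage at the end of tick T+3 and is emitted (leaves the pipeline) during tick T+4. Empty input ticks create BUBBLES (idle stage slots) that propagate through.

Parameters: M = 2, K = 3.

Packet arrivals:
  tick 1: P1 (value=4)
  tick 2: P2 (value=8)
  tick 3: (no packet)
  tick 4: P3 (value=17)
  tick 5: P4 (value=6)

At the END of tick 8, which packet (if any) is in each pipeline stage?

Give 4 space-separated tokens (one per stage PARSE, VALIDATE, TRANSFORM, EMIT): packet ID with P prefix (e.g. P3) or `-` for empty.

Tick 1: [PARSE:P1(v=4,ok=F), VALIDATE:-, TRANSFORM:-, EMIT:-] out:-; in:P1
Tick 2: [PARSE:P2(v=8,ok=F), VALIDATE:P1(v=4,ok=F), TRANSFORM:-, EMIT:-] out:-; in:P2
Tick 3: [PARSE:-, VALIDATE:P2(v=8,ok=T), TRANSFORM:P1(v=0,ok=F), EMIT:-] out:-; in:-
Tick 4: [PARSE:P3(v=17,ok=F), VALIDATE:-, TRANSFORM:P2(v=24,ok=T), EMIT:P1(v=0,ok=F)] out:-; in:P3
Tick 5: [PARSE:P4(v=6,ok=F), VALIDATE:P3(v=17,ok=F), TRANSFORM:-, EMIT:P2(v=24,ok=T)] out:P1(v=0); in:P4
Tick 6: [PARSE:-, VALIDATE:P4(v=6,ok=T), TRANSFORM:P3(v=0,ok=F), EMIT:-] out:P2(v=24); in:-
Tick 7: [PARSE:-, VALIDATE:-, TRANSFORM:P4(v=18,ok=T), EMIT:P3(v=0,ok=F)] out:-; in:-
Tick 8: [PARSE:-, VALIDATE:-, TRANSFORM:-, EMIT:P4(v=18,ok=T)] out:P3(v=0); in:-
At end of tick 8: ['-', '-', '-', 'P4']

Answer: - - - P4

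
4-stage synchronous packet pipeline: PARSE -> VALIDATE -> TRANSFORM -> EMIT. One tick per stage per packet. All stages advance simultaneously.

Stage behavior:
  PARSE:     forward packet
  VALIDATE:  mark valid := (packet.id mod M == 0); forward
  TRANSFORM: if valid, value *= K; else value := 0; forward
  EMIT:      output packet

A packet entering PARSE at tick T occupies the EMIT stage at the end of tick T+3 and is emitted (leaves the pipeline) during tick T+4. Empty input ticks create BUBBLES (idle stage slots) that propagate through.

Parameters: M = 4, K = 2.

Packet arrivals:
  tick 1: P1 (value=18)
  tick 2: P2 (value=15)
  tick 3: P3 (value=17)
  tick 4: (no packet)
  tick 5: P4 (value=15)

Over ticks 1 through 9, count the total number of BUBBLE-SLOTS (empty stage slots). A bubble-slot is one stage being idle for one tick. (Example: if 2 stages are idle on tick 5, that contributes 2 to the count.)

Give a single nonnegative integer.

Answer: 20

Derivation:
Tick 1: [PARSE:P1(v=18,ok=F), VALIDATE:-, TRANSFORM:-, EMIT:-] out:-; bubbles=3
Tick 2: [PARSE:P2(v=15,ok=F), VALIDATE:P1(v=18,ok=F), TRANSFORM:-, EMIT:-] out:-; bubbles=2
Tick 3: [PARSE:P3(v=17,ok=F), VALIDATE:P2(v=15,ok=F), TRANSFORM:P1(v=0,ok=F), EMIT:-] out:-; bubbles=1
Tick 4: [PARSE:-, VALIDATE:P3(v=17,ok=F), TRANSFORM:P2(v=0,ok=F), EMIT:P1(v=0,ok=F)] out:-; bubbles=1
Tick 5: [PARSE:P4(v=15,ok=F), VALIDATE:-, TRANSFORM:P3(v=0,ok=F), EMIT:P2(v=0,ok=F)] out:P1(v=0); bubbles=1
Tick 6: [PARSE:-, VALIDATE:P4(v=15,ok=T), TRANSFORM:-, EMIT:P3(v=0,ok=F)] out:P2(v=0); bubbles=2
Tick 7: [PARSE:-, VALIDATE:-, TRANSFORM:P4(v=30,ok=T), EMIT:-] out:P3(v=0); bubbles=3
Tick 8: [PARSE:-, VALIDATE:-, TRANSFORM:-, EMIT:P4(v=30,ok=T)] out:-; bubbles=3
Tick 9: [PARSE:-, VALIDATE:-, TRANSFORM:-, EMIT:-] out:P4(v=30); bubbles=4
Total bubble-slots: 20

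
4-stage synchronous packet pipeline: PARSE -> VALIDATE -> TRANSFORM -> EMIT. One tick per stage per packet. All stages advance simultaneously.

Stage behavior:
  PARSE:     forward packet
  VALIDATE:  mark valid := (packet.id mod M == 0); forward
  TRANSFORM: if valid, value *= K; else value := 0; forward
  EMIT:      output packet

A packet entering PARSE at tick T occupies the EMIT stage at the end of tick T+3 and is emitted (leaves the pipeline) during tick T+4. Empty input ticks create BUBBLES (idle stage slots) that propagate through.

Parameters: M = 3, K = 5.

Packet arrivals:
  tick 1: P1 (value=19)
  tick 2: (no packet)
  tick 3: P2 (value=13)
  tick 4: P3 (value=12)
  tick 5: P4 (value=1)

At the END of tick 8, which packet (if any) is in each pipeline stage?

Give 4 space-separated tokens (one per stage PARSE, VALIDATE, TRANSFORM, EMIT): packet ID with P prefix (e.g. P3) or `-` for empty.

Tick 1: [PARSE:P1(v=19,ok=F), VALIDATE:-, TRANSFORM:-, EMIT:-] out:-; in:P1
Tick 2: [PARSE:-, VALIDATE:P1(v=19,ok=F), TRANSFORM:-, EMIT:-] out:-; in:-
Tick 3: [PARSE:P2(v=13,ok=F), VALIDATE:-, TRANSFORM:P1(v=0,ok=F), EMIT:-] out:-; in:P2
Tick 4: [PARSE:P3(v=12,ok=F), VALIDATE:P2(v=13,ok=F), TRANSFORM:-, EMIT:P1(v=0,ok=F)] out:-; in:P3
Tick 5: [PARSE:P4(v=1,ok=F), VALIDATE:P3(v=12,ok=T), TRANSFORM:P2(v=0,ok=F), EMIT:-] out:P1(v=0); in:P4
Tick 6: [PARSE:-, VALIDATE:P4(v=1,ok=F), TRANSFORM:P3(v=60,ok=T), EMIT:P2(v=0,ok=F)] out:-; in:-
Tick 7: [PARSE:-, VALIDATE:-, TRANSFORM:P4(v=0,ok=F), EMIT:P3(v=60,ok=T)] out:P2(v=0); in:-
Tick 8: [PARSE:-, VALIDATE:-, TRANSFORM:-, EMIT:P4(v=0,ok=F)] out:P3(v=60); in:-
At end of tick 8: ['-', '-', '-', 'P4']

Answer: - - - P4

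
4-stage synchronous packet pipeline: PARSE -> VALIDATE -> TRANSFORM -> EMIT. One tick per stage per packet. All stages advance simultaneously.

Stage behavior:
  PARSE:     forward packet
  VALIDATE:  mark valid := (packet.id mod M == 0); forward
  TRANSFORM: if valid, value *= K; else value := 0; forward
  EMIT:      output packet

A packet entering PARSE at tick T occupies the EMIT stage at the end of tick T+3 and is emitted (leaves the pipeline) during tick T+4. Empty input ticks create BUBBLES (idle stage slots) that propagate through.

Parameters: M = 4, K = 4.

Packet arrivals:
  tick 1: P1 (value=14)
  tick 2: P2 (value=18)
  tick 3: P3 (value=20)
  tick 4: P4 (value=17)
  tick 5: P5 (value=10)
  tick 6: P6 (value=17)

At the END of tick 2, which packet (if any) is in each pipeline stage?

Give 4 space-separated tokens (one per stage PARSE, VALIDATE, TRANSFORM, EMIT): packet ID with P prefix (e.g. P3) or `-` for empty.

Tick 1: [PARSE:P1(v=14,ok=F), VALIDATE:-, TRANSFORM:-, EMIT:-] out:-; in:P1
Tick 2: [PARSE:P2(v=18,ok=F), VALIDATE:P1(v=14,ok=F), TRANSFORM:-, EMIT:-] out:-; in:P2
At end of tick 2: ['P2', 'P1', '-', '-']

Answer: P2 P1 - -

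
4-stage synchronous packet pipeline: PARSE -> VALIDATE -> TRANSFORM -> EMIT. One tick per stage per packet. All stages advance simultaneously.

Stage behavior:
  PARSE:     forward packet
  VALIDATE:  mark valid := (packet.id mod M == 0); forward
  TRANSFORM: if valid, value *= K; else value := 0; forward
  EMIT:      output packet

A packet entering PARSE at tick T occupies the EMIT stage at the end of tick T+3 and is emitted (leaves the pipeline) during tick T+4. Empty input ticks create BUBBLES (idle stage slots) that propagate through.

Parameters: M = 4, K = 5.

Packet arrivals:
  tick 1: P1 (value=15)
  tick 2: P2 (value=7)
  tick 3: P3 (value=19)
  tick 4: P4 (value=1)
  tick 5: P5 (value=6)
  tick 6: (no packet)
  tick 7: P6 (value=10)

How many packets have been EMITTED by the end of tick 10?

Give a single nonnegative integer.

Answer: 5

Derivation:
Tick 1: [PARSE:P1(v=15,ok=F), VALIDATE:-, TRANSFORM:-, EMIT:-] out:-; in:P1
Tick 2: [PARSE:P2(v=7,ok=F), VALIDATE:P1(v=15,ok=F), TRANSFORM:-, EMIT:-] out:-; in:P2
Tick 3: [PARSE:P3(v=19,ok=F), VALIDATE:P2(v=7,ok=F), TRANSFORM:P1(v=0,ok=F), EMIT:-] out:-; in:P3
Tick 4: [PARSE:P4(v=1,ok=F), VALIDATE:P3(v=19,ok=F), TRANSFORM:P2(v=0,ok=F), EMIT:P1(v=0,ok=F)] out:-; in:P4
Tick 5: [PARSE:P5(v=6,ok=F), VALIDATE:P4(v=1,ok=T), TRANSFORM:P3(v=0,ok=F), EMIT:P2(v=0,ok=F)] out:P1(v=0); in:P5
Tick 6: [PARSE:-, VALIDATE:P5(v=6,ok=F), TRANSFORM:P4(v=5,ok=T), EMIT:P3(v=0,ok=F)] out:P2(v=0); in:-
Tick 7: [PARSE:P6(v=10,ok=F), VALIDATE:-, TRANSFORM:P5(v=0,ok=F), EMIT:P4(v=5,ok=T)] out:P3(v=0); in:P6
Tick 8: [PARSE:-, VALIDATE:P6(v=10,ok=F), TRANSFORM:-, EMIT:P5(v=0,ok=F)] out:P4(v=5); in:-
Tick 9: [PARSE:-, VALIDATE:-, TRANSFORM:P6(v=0,ok=F), EMIT:-] out:P5(v=0); in:-
Tick 10: [PARSE:-, VALIDATE:-, TRANSFORM:-, EMIT:P6(v=0,ok=F)] out:-; in:-
Emitted by tick 10: ['P1', 'P2', 'P3', 'P4', 'P5']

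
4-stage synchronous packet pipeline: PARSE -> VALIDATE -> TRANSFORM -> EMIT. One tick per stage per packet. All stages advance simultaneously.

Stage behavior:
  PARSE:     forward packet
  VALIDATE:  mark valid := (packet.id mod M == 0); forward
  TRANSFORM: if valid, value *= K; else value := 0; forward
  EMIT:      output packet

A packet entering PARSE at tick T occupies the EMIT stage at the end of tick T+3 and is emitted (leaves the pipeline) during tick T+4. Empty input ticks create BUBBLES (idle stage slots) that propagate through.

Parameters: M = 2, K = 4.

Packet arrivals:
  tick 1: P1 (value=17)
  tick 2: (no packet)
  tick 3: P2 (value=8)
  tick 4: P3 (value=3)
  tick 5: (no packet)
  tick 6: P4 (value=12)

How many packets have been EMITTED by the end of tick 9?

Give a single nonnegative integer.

Tick 1: [PARSE:P1(v=17,ok=F), VALIDATE:-, TRANSFORM:-, EMIT:-] out:-; in:P1
Tick 2: [PARSE:-, VALIDATE:P1(v=17,ok=F), TRANSFORM:-, EMIT:-] out:-; in:-
Tick 3: [PARSE:P2(v=8,ok=F), VALIDATE:-, TRANSFORM:P1(v=0,ok=F), EMIT:-] out:-; in:P2
Tick 4: [PARSE:P3(v=3,ok=F), VALIDATE:P2(v=8,ok=T), TRANSFORM:-, EMIT:P1(v=0,ok=F)] out:-; in:P3
Tick 5: [PARSE:-, VALIDATE:P3(v=3,ok=F), TRANSFORM:P2(v=32,ok=T), EMIT:-] out:P1(v=0); in:-
Tick 6: [PARSE:P4(v=12,ok=F), VALIDATE:-, TRANSFORM:P3(v=0,ok=F), EMIT:P2(v=32,ok=T)] out:-; in:P4
Tick 7: [PARSE:-, VALIDATE:P4(v=12,ok=T), TRANSFORM:-, EMIT:P3(v=0,ok=F)] out:P2(v=32); in:-
Tick 8: [PARSE:-, VALIDATE:-, TRANSFORM:P4(v=48,ok=T), EMIT:-] out:P3(v=0); in:-
Tick 9: [PARSE:-, VALIDATE:-, TRANSFORM:-, EMIT:P4(v=48,ok=T)] out:-; in:-
Emitted by tick 9: ['P1', 'P2', 'P3']

Answer: 3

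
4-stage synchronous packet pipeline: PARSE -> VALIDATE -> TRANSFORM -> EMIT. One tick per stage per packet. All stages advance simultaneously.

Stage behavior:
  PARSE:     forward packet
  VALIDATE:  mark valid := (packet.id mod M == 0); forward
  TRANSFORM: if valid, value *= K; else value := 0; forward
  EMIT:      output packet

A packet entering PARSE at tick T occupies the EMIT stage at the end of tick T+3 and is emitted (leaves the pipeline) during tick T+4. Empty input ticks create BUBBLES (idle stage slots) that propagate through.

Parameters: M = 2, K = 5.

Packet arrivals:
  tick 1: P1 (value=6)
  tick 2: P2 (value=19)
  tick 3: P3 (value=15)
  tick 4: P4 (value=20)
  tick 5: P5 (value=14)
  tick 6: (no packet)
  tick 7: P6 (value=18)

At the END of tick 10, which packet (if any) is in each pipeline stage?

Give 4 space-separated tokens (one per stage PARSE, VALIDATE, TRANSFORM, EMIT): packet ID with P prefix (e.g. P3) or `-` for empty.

Answer: - - - P6

Derivation:
Tick 1: [PARSE:P1(v=6,ok=F), VALIDATE:-, TRANSFORM:-, EMIT:-] out:-; in:P1
Tick 2: [PARSE:P2(v=19,ok=F), VALIDATE:P1(v=6,ok=F), TRANSFORM:-, EMIT:-] out:-; in:P2
Tick 3: [PARSE:P3(v=15,ok=F), VALIDATE:P2(v=19,ok=T), TRANSFORM:P1(v=0,ok=F), EMIT:-] out:-; in:P3
Tick 4: [PARSE:P4(v=20,ok=F), VALIDATE:P3(v=15,ok=F), TRANSFORM:P2(v=95,ok=T), EMIT:P1(v=0,ok=F)] out:-; in:P4
Tick 5: [PARSE:P5(v=14,ok=F), VALIDATE:P4(v=20,ok=T), TRANSFORM:P3(v=0,ok=F), EMIT:P2(v=95,ok=T)] out:P1(v=0); in:P5
Tick 6: [PARSE:-, VALIDATE:P5(v=14,ok=F), TRANSFORM:P4(v=100,ok=T), EMIT:P3(v=0,ok=F)] out:P2(v=95); in:-
Tick 7: [PARSE:P6(v=18,ok=F), VALIDATE:-, TRANSFORM:P5(v=0,ok=F), EMIT:P4(v=100,ok=T)] out:P3(v=0); in:P6
Tick 8: [PARSE:-, VALIDATE:P6(v=18,ok=T), TRANSFORM:-, EMIT:P5(v=0,ok=F)] out:P4(v=100); in:-
Tick 9: [PARSE:-, VALIDATE:-, TRANSFORM:P6(v=90,ok=T), EMIT:-] out:P5(v=0); in:-
Tick 10: [PARSE:-, VALIDATE:-, TRANSFORM:-, EMIT:P6(v=90,ok=T)] out:-; in:-
At end of tick 10: ['-', '-', '-', 'P6']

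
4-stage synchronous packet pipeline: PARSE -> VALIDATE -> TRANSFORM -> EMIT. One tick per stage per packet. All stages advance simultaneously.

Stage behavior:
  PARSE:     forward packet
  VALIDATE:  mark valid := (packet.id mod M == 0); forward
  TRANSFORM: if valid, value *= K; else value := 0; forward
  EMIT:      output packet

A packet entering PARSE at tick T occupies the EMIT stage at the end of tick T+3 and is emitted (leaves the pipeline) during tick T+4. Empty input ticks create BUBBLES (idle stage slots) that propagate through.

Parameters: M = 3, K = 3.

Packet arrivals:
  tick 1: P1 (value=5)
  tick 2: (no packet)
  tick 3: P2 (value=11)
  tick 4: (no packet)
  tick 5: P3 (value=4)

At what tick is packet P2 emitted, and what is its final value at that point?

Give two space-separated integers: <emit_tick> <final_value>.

Answer: 7 0

Derivation:
Tick 1: [PARSE:P1(v=5,ok=F), VALIDATE:-, TRANSFORM:-, EMIT:-] out:-; in:P1
Tick 2: [PARSE:-, VALIDATE:P1(v=5,ok=F), TRANSFORM:-, EMIT:-] out:-; in:-
Tick 3: [PARSE:P2(v=11,ok=F), VALIDATE:-, TRANSFORM:P1(v=0,ok=F), EMIT:-] out:-; in:P2
Tick 4: [PARSE:-, VALIDATE:P2(v=11,ok=F), TRANSFORM:-, EMIT:P1(v=0,ok=F)] out:-; in:-
Tick 5: [PARSE:P3(v=4,ok=F), VALIDATE:-, TRANSFORM:P2(v=0,ok=F), EMIT:-] out:P1(v=0); in:P3
Tick 6: [PARSE:-, VALIDATE:P3(v=4,ok=T), TRANSFORM:-, EMIT:P2(v=0,ok=F)] out:-; in:-
Tick 7: [PARSE:-, VALIDATE:-, TRANSFORM:P3(v=12,ok=T), EMIT:-] out:P2(v=0); in:-
Tick 8: [PARSE:-, VALIDATE:-, TRANSFORM:-, EMIT:P3(v=12,ok=T)] out:-; in:-
Tick 9: [PARSE:-, VALIDATE:-, TRANSFORM:-, EMIT:-] out:P3(v=12); in:-
P2: arrives tick 3, valid=False (id=2, id%3=2), emit tick 7, final value 0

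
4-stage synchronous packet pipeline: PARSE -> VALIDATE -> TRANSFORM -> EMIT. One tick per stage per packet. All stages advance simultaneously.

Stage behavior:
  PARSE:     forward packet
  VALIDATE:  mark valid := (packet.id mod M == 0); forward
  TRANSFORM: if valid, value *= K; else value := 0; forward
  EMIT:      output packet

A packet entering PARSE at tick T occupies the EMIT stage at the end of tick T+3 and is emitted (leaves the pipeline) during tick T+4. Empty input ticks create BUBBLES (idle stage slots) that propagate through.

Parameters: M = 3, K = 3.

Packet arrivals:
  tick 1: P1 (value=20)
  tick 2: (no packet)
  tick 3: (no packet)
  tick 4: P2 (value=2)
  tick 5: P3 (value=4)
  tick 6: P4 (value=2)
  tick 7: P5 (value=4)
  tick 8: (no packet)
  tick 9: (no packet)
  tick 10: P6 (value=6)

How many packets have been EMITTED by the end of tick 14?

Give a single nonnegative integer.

Tick 1: [PARSE:P1(v=20,ok=F), VALIDATE:-, TRANSFORM:-, EMIT:-] out:-; in:P1
Tick 2: [PARSE:-, VALIDATE:P1(v=20,ok=F), TRANSFORM:-, EMIT:-] out:-; in:-
Tick 3: [PARSE:-, VALIDATE:-, TRANSFORM:P1(v=0,ok=F), EMIT:-] out:-; in:-
Tick 4: [PARSE:P2(v=2,ok=F), VALIDATE:-, TRANSFORM:-, EMIT:P1(v=0,ok=F)] out:-; in:P2
Tick 5: [PARSE:P3(v=4,ok=F), VALIDATE:P2(v=2,ok=F), TRANSFORM:-, EMIT:-] out:P1(v=0); in:P3
Tick 6: [PARSE:P4(v=2,ok=F), VALIDATE:P3(v=4,ok=T), TRANSFORM:P2(v=0,ok=F), EMIT:-] out:-; in:P4
Tick 7: [PARSE:P5(v=4,ok=F), VALIDATE:P4(v=2,ok=F), TRANSFORM:P3(v=12,ok=T), EMIT:P2(v=0,ok=F)] out:-; in:P5
Tick 8: [PARSE:-, VALIDATE:P5(v=4,ok=F), TRANSFORM:P4(v=0,ok=F), EMIT:P3(v=12,ok=T)] out:P2(v=0); in:-
Tick 9: [PARSE:-, VALIDATE:-, TRANSFORM:P5(v=0,ok=F), EMIT:P4(v=0,ok=F)] out:P3(v=12); in:-
Tick 10: [PARSE:P6(v=6,ok=F), VALIDATE:-, TRANSFORM:-, EMIT:P5(v=0,ok=F)] out:P4(v=0); in:P6
Tick 11: [PARSE:-, VALIDATE:P6(v=6,ok=T), TRANSFORM:-, EMIT:-] out:P5(v=0); in:-
Tick 12: [PARSE:-, VALIDATE:-, TRANSFORM:P6(v=18,ok=T), EMIT:-] out:-; in:-
Tick 13: [PARSE:-, VALIDATE:-, TRANSFORM:-, EMIT:P6(v=18,ok=T)] out:-; in:-
Tick 14: [PARSE:-, VALIDATE:-, TRANSFORM:-, EMIT:-] out:P6(v=18); in:-
Emitted by tick 14: ['P1', 'P2', 'P3', 'P4', 'P5', 'P6']

Answer: 6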